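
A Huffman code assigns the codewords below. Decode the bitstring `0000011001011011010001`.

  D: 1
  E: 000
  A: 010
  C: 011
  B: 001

Read left to right; each codeword is recognised as soon as it completes (prefix code):
  000→E | 001→B | 1→D | 001→B | 011→C | 011→C | 010→A | 001→B
Decoded message: EBDBCCAB

EBDBCCAB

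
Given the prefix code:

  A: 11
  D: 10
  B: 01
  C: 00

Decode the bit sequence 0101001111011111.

BBCAABAA

Read left to right; each codeword is recognised as soon as it completes (prefix code):
  01→B | 01→B | 00→C | 11→A | 11→A | 01→B | 11→A | 11→A
Decoded message: BBCAABAA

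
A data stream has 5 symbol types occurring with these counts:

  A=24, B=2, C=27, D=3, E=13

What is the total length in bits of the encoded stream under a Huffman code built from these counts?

134

Greedily combine the two least-frequent nodes:
B(2) + D(3) → 5
5 + E(13) → 18
18 + A(24) → 42
C(27) + 42 → 69
Total encoded bits = sum of merged weights = 5 + 18 + 42 + 69 = 134.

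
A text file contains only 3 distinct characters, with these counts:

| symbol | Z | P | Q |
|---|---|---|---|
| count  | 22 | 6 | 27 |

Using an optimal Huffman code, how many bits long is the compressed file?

83

Greedily combine the two least-frequent nodes:
merge P(6) and Z(22): 28
merge Q(27) and 28: 55
Each symbol's bit-cost is frequency × depth; summing gives 83 bits (equivalently 28 + 55).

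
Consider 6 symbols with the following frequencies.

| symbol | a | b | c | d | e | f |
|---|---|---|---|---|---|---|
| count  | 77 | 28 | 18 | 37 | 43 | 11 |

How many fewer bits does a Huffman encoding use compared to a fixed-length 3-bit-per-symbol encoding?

Fixed-length: 3 bits × 214 symbols = 642 bits.
Huffman merges:
merge f(11) and c(18): 29
merge b(28) and 29: 57
merge d(37) and e(43): 80
merge 57 and a(77): 134
merge 80 and 134: 214
Huffman total = 29 + 57 + 80 + 134 + 214 = 514 bits.
Saving = 642 − 514 = 128 bits.

128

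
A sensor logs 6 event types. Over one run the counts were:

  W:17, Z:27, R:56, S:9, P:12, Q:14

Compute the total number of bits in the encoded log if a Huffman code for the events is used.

Merge the two smallest weights repeatedly:
merge S(9) and P(12): 21
merge Q(14) and W(17): 31
merge 21 and Z(27): 48
merge 31 and 48: 79
merge R(56) and 79: 135
Each symbol's bit-cost is frequency × depth; summing gives 314 bits (equivalently 21 + 31 + 48 + 79 + 135).

314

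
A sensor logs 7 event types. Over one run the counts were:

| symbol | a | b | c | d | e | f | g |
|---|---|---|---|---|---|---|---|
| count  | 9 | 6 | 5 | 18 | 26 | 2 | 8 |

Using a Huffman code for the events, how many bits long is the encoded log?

Build the Huffman tree bottom-up:
combine f(2), c(5) → 7
combine b(6), 7 → 13
combine g(8), a(9) → 17
combine 13, 17 → 30
combine d(18), e(26) → 44
combine 30, 44 → 74
Each symbol's bit-cost is frequency × depth; summing gives 185 bits (equivalently 7 + 13 + 17 + 30 + 44 + 74).

185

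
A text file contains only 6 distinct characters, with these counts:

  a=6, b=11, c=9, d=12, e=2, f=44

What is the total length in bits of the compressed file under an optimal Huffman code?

172

Build the Huffman tree bottom-up:
e(2) + a(6) → 8
8 + c(9) → 17
b(11) + d(12) → 23
17 + 23 → 40
40 + f(44) → 84
The encoded length is the sum of every internal node's weight: 8 + 17 + 23 + 40 + 84 = 172 bits.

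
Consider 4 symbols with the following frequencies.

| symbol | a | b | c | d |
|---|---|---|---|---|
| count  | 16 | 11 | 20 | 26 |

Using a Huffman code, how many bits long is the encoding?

146

Merge the two smallest weights repeatedly:
b(11) + a(16) → 27
c(20) + d(26) → 46
27 + 46 → 73
Total encoded bits = sum of merged weights = 27 + 46 + 73 = 146.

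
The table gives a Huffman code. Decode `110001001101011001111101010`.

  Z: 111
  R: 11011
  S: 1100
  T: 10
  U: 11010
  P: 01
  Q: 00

Read left to right; each codeword is recognised as soon as it completes (prefix code):
  1100→S | 01→P | 00→Q | 11010→U | 1100→S | 111→Z | 11010→U | 10→T
Decoded message: SPQUSZUT

SPQUSZUT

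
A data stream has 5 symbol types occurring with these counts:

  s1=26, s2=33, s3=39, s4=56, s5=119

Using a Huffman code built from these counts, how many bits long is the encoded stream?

581

Greedily combine the two least-frequent nodes:
s1(26) + s2(33) → 59
s3(39) + s4(56) → 95
59 + 95 → 154
s5(119) + 154 → 273
Total encoded bits = sum of merged weights = 59 + 95 + 154 + 273 = 581.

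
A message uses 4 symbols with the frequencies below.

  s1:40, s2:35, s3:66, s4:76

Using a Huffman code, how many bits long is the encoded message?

433

Build the Huffman tree bottom-up:
s2(35) + s1(40) → 75
s3(66) + 75 → 141
s4(76) + 141 → 217
Each symbol's bit-cost is frequency × depth; summing gives 433 bits (equivalently 75 + 141 + 217).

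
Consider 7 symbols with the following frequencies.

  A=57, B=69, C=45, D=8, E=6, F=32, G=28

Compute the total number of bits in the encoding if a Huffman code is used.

620

Merge the two smallest weights repeatedly:
E(6) + D(8) → 14
14 + G(28) → 42
F(32) + 42 → 74
C(45) + A(57) → 102
B(69) + 74 → 143
102 + 143 → 245
Total encoded bits = sum of merged weights = 14 + 42 + 74 + 102 + 143 + 245 = 620.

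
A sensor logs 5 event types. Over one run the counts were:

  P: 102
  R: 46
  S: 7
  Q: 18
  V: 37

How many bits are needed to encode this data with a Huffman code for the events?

Greedily combine the two least-frequent nodes:
merge S(7) and Q(18): 25
merge 25 and V(37): 62
merge R(46) and 62: 108
merge P(102) and 108: 210
Each symbol's bit-cost is frequency × depth; summing gives 405 bits (equivalently 25 + 62 + 108 + 210).

405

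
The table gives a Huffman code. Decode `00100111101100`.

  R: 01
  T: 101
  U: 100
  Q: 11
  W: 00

WUQQRU

Read left to right; each codeword is recognised as soon as it completes (prefix code):
  00→W | 100→U | 11→Q | 11→Q | 01→R | 100→U
Decoded message: WUQQRU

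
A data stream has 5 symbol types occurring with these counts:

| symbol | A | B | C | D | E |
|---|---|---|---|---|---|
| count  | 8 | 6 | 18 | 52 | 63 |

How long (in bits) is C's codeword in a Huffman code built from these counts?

Build the tree from the bottom:
merge B(6) and A(8): 14
merge 14 and C(18): 32
merge 32 and D(52): 84
merge E(63) and 84: 147
The subtree containing C is merged 3 times, so code length = 3.

3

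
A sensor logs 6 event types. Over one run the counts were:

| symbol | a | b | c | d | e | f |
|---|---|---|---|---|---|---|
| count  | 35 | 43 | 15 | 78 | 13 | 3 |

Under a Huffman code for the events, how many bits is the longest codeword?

Merge the two lowest-weight nodes at each step:
combine f(3), e(13) → 16
combine c(15), 16 → 31
combine 31, a(35) → 66
combine b(43), 66 → 109
combine d(78), 109 → 187
The rarest symbols sit at the bottom; the longest codeword is 5 bits.

5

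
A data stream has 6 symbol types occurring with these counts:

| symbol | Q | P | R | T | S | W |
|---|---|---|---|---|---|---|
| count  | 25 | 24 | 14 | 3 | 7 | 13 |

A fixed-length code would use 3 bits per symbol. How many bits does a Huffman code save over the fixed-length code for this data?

53

Fixed-length: 3 bits × 86 symbols = 258 bits.
Huffman merges:
combine T(3), S(7) → 10
combine 10, W(13) → 23
combine R(14), 23 → 37
combine P(24), Q(25) → 49
combine 37, 49 → 86
Huffman total = 10 + 23 + 37 + 49 + 86 = 205 bits.
Saving = 258 − 205 = 53 bits.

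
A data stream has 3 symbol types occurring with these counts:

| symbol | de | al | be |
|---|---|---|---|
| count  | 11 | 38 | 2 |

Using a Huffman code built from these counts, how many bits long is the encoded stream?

Greedily combine the two least-frequent nodes:
combine be(2), de(11) → 13
combine 13, al(38) → 51
Total encoded bits = sum of merged weights = 13 + 51 = 64.

64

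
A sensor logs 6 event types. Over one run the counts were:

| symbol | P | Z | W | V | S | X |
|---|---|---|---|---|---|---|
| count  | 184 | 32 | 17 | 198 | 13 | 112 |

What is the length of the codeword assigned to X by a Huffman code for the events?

3

Huffman merges, smallest pair first:
merge S(13) and W(17): 30
merge 30 and Z(32): 62
merge 62 and X(112): 174
merge 174 and P(184): 358
merge V(198) and 358: 556
X sits 3 levels below the root, so its codeword is 3 bits.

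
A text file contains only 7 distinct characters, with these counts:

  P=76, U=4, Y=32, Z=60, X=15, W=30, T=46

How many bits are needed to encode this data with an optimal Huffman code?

Build the Huffman tree bottom-up:
U(4) + X(15) → 19
19 + W(30) → 49
Y(32) + T(46) → 78
49 + Z(60) → 109
P(76) + 78 → 154
109 + 154 → 263
Total encoded bits = sum of merged weights = 19 + 49 + 78 + 109 + 154 + 263 = 672.

672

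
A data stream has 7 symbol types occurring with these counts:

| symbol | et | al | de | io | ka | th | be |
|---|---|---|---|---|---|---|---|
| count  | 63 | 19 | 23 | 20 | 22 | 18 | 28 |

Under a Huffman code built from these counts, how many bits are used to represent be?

3

Huffman merges, smallest pair first:
combine th(18), al(19) → 37
combine io(20), ka(22) → 42
combine de(23), be(28) → 51
combine 37, 42 → 79
combine 51, et(63) → 114
combine 79, 114 → 193
be sits 3 levels below the root, so its codeword is 3 bits.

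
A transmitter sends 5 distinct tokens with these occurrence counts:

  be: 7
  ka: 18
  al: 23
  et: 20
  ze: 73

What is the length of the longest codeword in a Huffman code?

3

Merge the two lowest-weight nodes at each step:
be(7) + ka(18) → 25
et(20) + al(23) → 43
25 + 43 → 68
68 + ze(73) → 141
The rarest symbols sit at the bottom; the longest codeword is 3 bits.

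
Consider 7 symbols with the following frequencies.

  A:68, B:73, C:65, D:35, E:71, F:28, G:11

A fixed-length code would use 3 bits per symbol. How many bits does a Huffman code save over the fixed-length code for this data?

Fixed-length: 3 bits × 351 symbols = 1053 bits.
Huffman merges:
combine G(11), F(28) → 39
combine D(35), 39 → 74
combine C(65), A(68) → 133
combine E(71), B(73) → 144
combine 74, 133 → 207
combine 144, 207 → 351
Huffman total = 39 + 74 + 133 + 144 + 207 + 351 = 948 bits.
Saving = 1053 − 948 = 105 bits.

105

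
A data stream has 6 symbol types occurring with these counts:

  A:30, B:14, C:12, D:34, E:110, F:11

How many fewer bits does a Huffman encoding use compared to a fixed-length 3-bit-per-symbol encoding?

Fixed-length: 3 bits × 211 symbols = 633 bits.
Huffman merges:
merge F(11) and C(12): 23
merge B(14) and 23: 37
merge A(30) and D(34): 64
merge 37 and 64: 101
merge 101 and E(110): 211
Huffman total = 23 + 37 + 64 + 101 + 211 = 436 bits.
Saving = 633 − 436 = 197 bits.

197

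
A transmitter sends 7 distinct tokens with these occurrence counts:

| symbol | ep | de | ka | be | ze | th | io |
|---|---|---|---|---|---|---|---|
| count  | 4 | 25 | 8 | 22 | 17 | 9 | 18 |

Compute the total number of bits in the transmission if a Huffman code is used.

274

Greedily combine the two least-frequent nodes:
merge ep(4) and ka(8): 12
merge th(9) and 12: 21
merge ze(17) and io(18): 35
merge 21 and be(22): 43
merge de(25) and 35: 60
merge 43 and 60: 103
Total encoded bits = sum of merged weights = 12 + 21 + 35 + 43 + 60 + 103 = 274.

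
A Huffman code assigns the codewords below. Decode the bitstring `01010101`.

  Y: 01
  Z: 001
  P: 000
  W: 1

Read left to right; each codeword is recognised as soon as it completes (prefix code):
  01→Y | 01→Y | 01→Y | 01→Y
Decoded message: YYYY

YYYY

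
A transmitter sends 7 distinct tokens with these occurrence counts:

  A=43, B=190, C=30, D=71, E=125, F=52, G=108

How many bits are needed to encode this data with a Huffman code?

1615

Build the Huffman tree bottom-up:
combine C(30), A(43) → 73
combine F(52), D(71) → 123
combine 73, G(108) → 181
combine 123, E(125) → 248
combine 181, B(190) → 371
combine 248, 371 → 619
Total encoded bits = sum of merged weights = 73 + 123 + 181 + 248 + 371 + 619 = 1615.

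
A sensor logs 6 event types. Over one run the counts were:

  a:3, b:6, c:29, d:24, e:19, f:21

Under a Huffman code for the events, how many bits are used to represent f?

Repeatedly merge the two smallest:
a(3) + b(6) → 9
9 + e(19) → 28
f(21) + d(24) → 45
28 + c(29) → 57
45 + 57 → 102
f sits 2 levels below the root, so its codeword is 2 bits.

2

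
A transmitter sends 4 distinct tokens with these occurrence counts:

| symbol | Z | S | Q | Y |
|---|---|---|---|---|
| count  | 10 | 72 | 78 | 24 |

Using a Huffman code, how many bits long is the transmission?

Merge the two smallest weights repeatedly:
merge Z(10) and Y(24): 34
merge 34 and S(72): 106
merge Q(78) and 106: 184
The encoded length is the sum of every internal node's weight: 34 + 106 + 184 = 324 bits.

324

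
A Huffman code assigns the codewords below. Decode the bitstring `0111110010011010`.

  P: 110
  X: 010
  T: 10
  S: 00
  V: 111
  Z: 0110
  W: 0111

Read left to right; each codeword is recognised as soon as it completes (prefix code):
  0111→W | 110→P | 010→X | 0110→Z | 10→T
Decoded message: WPXZT

WPXZT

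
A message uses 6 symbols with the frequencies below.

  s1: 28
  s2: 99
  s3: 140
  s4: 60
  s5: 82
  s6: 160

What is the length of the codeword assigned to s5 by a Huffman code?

3

Build the tree from the bottom:
merge s1(28) and s4(60): 88
merge s5(82) and 88: 170
merge s2(99) and s3(140): 239
merge s6(160) and 170: 330
merge 239 and 330: 569
s5 sits 3 levels below the root, so its codeword is 3 bits.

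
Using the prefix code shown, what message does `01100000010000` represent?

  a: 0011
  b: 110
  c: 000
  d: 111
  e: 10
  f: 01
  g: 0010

fecgc

Read left to right; each codeword is recognised as soon as it completes (prefix code):
  01→f | 10→e | 000→c | 0010→g | 000→c
Decoded message: fecgc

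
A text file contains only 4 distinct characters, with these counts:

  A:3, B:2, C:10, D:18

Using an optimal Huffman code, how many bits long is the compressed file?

Greedily combine the two least-frequent nodes:
merge B(2) and A(3): 5
merge 5 and C(10): 15
merge 15 and D(18): 33
The encoded length is the sum of every internal node's weight: 5 + 15 + 33 = 53 bits.

53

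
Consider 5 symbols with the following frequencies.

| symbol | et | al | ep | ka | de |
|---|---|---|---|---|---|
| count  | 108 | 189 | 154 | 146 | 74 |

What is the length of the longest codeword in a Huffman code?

3

Merge the two lowest-weight nodes at each step:
combine de(74), et(108) → 182
combine ka(146), ep(154) → 300
combine 182, al(189) → 371
combine 300, 371 → 671
Maximum depth reached is 3.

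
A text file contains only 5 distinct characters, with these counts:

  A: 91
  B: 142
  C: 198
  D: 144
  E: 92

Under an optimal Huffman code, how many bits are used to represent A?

3

Repeatedly merge the two smallest:
combine A(91), E(92) → 183
combine B(142), D(144) → 286
combine 183, C(198) → 381
combine 286, 381 → 667
A's leaf is at depth 3, giving a 3-bit codeword.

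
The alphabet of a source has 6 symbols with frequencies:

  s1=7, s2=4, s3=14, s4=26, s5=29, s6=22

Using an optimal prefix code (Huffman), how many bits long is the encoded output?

240

Greedily combine the two least-frequent nodes:
s2(4) + s1(7) → 11
11 + s3(14) → 25
s6(22) + 25 → 47
s4(26) + s5(29) → 55
47 + 55 → 102
The encoded length is the sum of every internal node's weight: 11 + 25 + 47 + 55 + 102 = 240 bits.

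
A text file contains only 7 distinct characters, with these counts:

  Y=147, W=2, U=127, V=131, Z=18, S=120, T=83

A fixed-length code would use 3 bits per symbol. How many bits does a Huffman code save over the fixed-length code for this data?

282

Fixed-length: 3 bits × 628 symbols = 1884 bits.
Huffman merges:
W(2) + Z(18) → 20
20 + T(83) → 103
103 + S(120) → 223
U(127) + V(131) → 258
Y(147) + 223 → 370
258 + 370 → 628
Huffman total = 20 + 103 + 223 + 258 + 370 + 628 = 1602 bits.
Saving = 1884 − 1602 = 282 bits.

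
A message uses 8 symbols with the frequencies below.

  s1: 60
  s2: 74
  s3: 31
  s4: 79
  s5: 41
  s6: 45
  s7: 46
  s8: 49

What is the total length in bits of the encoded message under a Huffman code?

1268

Merge the two smallest weights repeatedly:
merge s3(31) and s5(41): 72
merge s6(45) and s7(46): 91
merge s8(49) and s1(60): 109
merge 72 and s2(74): 146
merge s4(79) and 91: 170
merge 109 and 146: 255
merge 170 and 255: 425
Each symbol's bit-cost is frequency × depth; summing gives 1268 bits (equivalently 72 + 91 + 109 + 146 + 170 + 255 + 425).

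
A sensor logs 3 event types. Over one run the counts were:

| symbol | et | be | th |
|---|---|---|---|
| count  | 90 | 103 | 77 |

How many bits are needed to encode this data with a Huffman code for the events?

Greedily combine the two least-frequent nodes:
merge th(77) and et(90): 167
merge be(103) and 167: 270
The encoded length is the sum of every internal node's weight: 167 + 270 = 437 bits.

437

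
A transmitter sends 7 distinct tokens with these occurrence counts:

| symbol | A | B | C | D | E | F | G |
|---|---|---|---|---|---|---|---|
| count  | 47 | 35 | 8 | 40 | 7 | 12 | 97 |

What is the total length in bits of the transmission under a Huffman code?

Merge the two smallest weights repeatedly:
E(7) + C(8) → 15
F(12) + 15 → 27
27 + B(35) → 62
D(40) + A(47) → 87
62 + 87 → 149
G(97) + 149 → 246
The encoded length is the sum of every internal node's weight: 15 + 27 + 62 + 87 + 149 + 246 = 586 bits.

586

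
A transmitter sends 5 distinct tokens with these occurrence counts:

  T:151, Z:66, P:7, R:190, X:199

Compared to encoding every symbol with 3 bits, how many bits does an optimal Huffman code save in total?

540

Fixed-length: 3 bits × 613 symbols = 1839 bits.
Huffman merges:
merge P(7) and Z(66): 73
merge 73 and T(151): 224
merge R(190) and X(199): 389
merge 224 and 389: 613
Huffman total = 73 + 224 + 389 + 613 = 1299 bits.
Saving = 1839 − 1299 = 540 bits.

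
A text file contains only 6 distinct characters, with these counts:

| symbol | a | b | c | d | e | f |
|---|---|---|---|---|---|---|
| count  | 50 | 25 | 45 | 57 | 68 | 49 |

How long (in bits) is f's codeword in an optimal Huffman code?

Huffman merges, smallest pair first:
combine b(25), c(45) → 70
combine f(49), a(50) → 99
combine d(57), e(68) → 125
combine 70, 99 → 169
combine 125, 169 → 294
f's leaf is at depth 3, giving a 3-bit codeword.

3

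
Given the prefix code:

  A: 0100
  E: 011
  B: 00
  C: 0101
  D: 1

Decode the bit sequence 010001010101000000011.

Read left to right; each codeword is recognised as soon as it completes (prefix code):
  0100→A | 0101→C | 0101→C | 00→B | 00→B | 00→B | 011→E
Decoded message: ACCBBBE

ACCBBBE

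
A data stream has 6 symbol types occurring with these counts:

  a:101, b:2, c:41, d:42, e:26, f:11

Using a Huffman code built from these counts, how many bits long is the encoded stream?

Greedily combine the two least-frequent nodes:
merge b(2) and f(11): 13
merge 13 and e(26): 39
merge 39 and c(41): 80
merge d(42) and 80: 122
merge a(101) and 122: 223
Each symbol's bit-cost is frequency × depth; summing gives 477 bits (equivalently 13 + 39 + 80 + 122 + 223).

477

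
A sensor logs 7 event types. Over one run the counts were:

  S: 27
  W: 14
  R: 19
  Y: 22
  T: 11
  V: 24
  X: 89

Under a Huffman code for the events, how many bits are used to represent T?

4

Repeatedly merge the two smallest:
T(11) + W(14) → 25
R(19) + Y(22) → 41
V(24) + 25 → 49
S(27) + 41 → 68
49 + 68 → 117
X(89) + 117 → 206
The subtree containing T is merged 4 times, so code length = 4.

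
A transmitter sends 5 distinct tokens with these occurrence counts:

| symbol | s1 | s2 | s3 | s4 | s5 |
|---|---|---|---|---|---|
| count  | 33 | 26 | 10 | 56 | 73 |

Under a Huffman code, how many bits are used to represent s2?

4

Huffman merges, smallest pair first:
combine s3(10), s2(26) → 36
combine s1(33), 36 → 69
combine s4(56), 69 → 125
combine s5(73), 125 → 198
The subtree containing s2 is merged 4 times, so code length = 4.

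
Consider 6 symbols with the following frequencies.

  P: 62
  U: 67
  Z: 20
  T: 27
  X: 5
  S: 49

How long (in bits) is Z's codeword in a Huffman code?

4

Build the tree from the bottom:
combine X(5), Z(20) → 25
combine 25, T(27) → 52
combine S(49), 52 → 101
combine P(62), U(67) → 129
combine 101, 129 → 230
The subtree containing Z is merged 4 times, so code length = 4.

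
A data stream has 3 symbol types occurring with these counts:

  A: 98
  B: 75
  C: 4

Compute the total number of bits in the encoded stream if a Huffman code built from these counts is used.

Build the Huffman tree bottom-up:
C(4) + B(75) → 79
79 + A(98) → 177
The encoded length is the sum of every internal node's weight: 79 + 177 = 256 bits.

256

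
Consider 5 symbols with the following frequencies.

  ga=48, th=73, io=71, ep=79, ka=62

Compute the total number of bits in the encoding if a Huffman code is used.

776

Merge the two smallest weights repeatedly:
ga(48) + ka(62) → 110
io(71) + th(73) → 144
ep(79) + 110 → 189
144 + 189 → 333
Each symbol's bit-cost is frequency × depth; summing gives 776 bits (equivalently 110 + 144 + 189 + 333).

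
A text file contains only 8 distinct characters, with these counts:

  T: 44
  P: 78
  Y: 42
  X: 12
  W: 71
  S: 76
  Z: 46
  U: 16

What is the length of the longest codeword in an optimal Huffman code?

Merge the two lowest-weight nodes at each step:
combine X(12), U(16) → 28
combine 28, Y(42) → 70
combine T(44), Z(46) → 90
combine 70, W(71) → 141
combine S(76), P(78) → 154
combine 90, 141 → 231
combine 154, 231 → 385
The first pair merged (X, U) ends up deepest, at depth 5.

5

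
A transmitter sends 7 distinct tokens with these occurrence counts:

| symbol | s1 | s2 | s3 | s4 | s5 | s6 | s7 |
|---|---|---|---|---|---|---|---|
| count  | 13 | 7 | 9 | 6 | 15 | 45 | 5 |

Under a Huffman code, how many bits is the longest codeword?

Merge the two lowest-weight nodes at each step:
merge s7(5) and s4(6): 11
merge s2(7) and s3(9): 16
merge 11 and s1(13): 24
merge s5(15) and 16: 31
merge 24 and 31: 55
merge s6(45) and 55: 100
The first pair merged (s7, s4) ends up deepest, at depth 4.

4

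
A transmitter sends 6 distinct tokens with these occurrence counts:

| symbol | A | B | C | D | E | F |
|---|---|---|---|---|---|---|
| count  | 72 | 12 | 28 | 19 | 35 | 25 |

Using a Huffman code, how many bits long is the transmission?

Greedily combine the two least-frequent nodes:
merge B(12) and D(19): 31
merge F(25) and C(28): 53
merge 31 and E(35): 66
merge 53 and 66: 119
merge A(72) and 119: 191
The encoded length is the sum of every internal node's weight: 31 + 53 + 66 + 119 + 191 = 460 bits.

460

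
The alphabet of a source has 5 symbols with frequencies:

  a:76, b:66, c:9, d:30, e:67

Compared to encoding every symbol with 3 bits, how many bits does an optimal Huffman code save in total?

209

Fixed-length: 3 bits × 248 symbols = 744 bits.
Huffman merges:
merge c(9) and d(30): 39
merge 39 and b(66): 105
merge e(67) and a(76): 143
merge 105 and 143: 248
Huffman total = 39 + 105 + 143 + 248 = 535 bits.
Saving = 744 − 535 = 209 bits.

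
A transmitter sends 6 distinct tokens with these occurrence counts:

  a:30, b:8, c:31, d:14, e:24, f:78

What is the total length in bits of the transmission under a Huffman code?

Merge the two smallest weights repeatedly:
merge b(8) and d(14): 22
merge 22 and e(24): 46
merge a(30) and c(31): 61
merge 46 and 61: 107
merge f(78) and 107: 185
Each symbol's bit-cost is frequency × depth; summing gives 421 bits (equivalently 22 + 46 + 61 + 107 + 185).

421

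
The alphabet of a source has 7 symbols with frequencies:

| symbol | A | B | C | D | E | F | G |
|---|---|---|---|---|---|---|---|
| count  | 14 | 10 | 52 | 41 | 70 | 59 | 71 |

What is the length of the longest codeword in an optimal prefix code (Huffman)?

4

Merge the two lowest-weight nodes at each step:
B(10) + A(14) → 24
24 + D(41) → 65
C(52) + F(59) → 111
65 + E(70) → 135
G(71) + 111 → 182
135 + 182 → 317
The first pair merged (B, A) ends up deepest, at depth 4.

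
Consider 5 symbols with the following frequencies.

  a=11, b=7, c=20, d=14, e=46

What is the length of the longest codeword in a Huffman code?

4

Merge the two lowest-weight nodes at each step:
merge b(7) and a(11): 18
merge d(14) and 18: 32
merge c(20) and 32: 52
merge e(46) and 52: 98
Maximum depth reached is 4.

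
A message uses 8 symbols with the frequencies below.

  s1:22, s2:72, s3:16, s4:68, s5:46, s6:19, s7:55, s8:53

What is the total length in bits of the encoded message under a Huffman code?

Build the Huffman tree bottom-up:
combine s3(16), s6(19) → 35
combine s1(22), 35 → 57
combine s5(46), s8(53) → 99
combine s7(55), 57 → 112
combine s4(68), s2(72) → 140
combine 99, 112 → 211
combine 140, 211 → 351
The encoded length is the sum of every internal node's weight: 35 + 57 + 99 + 112 + 140 + 211 + 351 = 1005 bits.

1005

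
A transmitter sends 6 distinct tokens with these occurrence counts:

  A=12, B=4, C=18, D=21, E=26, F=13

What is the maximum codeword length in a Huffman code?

Merge the two lowest-weight nodes at each step:
combine B(4), A(12) → 16
combine F(13), 16 → 29
combine C(18), D(21) → 39
combine E(26), 29 → 55
combine 39, 55 → 94
The first pair merged (B, A) ends up deepest, at depth 4.

4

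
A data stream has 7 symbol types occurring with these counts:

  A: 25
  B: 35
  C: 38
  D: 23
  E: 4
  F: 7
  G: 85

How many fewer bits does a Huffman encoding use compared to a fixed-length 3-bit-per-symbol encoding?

125

Fixed-length: 3 bits × 217 symbols = 651 bits.
Huffman merges:
merge E(4) and F(7): 11
merge 11 and D(23): 34
merge A(25) and 34: 59
merge B(35) and C(38): 73
merge 59 and 73: 132
merge G(85) and 132: 217
Huffman total = 11 + 34 + 59 + 73 + 132 + 217 = 526 bits.
Saving = 651 − 526 = 125 bits.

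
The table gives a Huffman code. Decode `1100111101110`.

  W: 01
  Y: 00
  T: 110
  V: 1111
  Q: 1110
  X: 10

Read left to right; each codeword is recognised as soon as it completes (prefix code):
  110→T | 01→W | 1110→Q | 1110→Q
Decoded message: TWQQ

TWQQ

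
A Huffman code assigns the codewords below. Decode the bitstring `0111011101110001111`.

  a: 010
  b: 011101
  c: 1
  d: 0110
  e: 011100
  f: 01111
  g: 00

bccef

Read left to right; each codeword is recognised as soon as it completes (prefix code):
  011101→b | 1→c | 1→c | 011100→e | 01111→f
Decoded message: bccef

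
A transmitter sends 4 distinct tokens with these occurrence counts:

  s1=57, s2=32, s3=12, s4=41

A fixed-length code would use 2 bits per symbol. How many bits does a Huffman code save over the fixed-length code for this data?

Fixed-length: 2 bits × 142 symbols = 284 bits.
Huffman merges:
combine s3(12), s2(32) → 44
combine s4(41), 44 → 85
combine s1(57), 85 → 142
Huffman total = 44 + 85 + 142 = 271 bits.
Saving = 284 − 271 = 13 bits.

13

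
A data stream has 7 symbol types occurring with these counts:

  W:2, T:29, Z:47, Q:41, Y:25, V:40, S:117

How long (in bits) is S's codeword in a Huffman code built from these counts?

Build the tree from the bottom:
W(2) + Y(25) → 27
27 + T(29) → 56
V(40) + Q(41) → 81
Z(47) + 56 → 103
81 + 103 → 184
S(117) + 184 → 301
S is a child of the root — depth 1, so its codeword is a single bit.

1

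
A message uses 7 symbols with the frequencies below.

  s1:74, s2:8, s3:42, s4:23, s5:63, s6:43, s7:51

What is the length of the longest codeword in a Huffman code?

Merge the two lowest-weight nodes at each step:
s2(8) + s4(23) → 31
31 + s3(42) → 73
s6(43) + s7(51) → 94
s5(63) + 73 → 136
s1(74) + 94 → 168
136 + 168 → 304
The first pair merged (s2, s4) ends up deepest, at depth 4.

4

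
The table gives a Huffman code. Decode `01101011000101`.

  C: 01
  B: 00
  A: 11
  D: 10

CDDABCC

Read left to right; each codeword is recognised as soon as it completes (prefix code):
  01→C | 10→D | 10→D | 11→A | 00→B | 01→C | 01→C
Decoded message: CDDABCC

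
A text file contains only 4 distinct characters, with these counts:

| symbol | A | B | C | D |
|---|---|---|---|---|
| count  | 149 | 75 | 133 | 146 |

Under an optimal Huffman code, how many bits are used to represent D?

2

Build the tree from the bottom:
merge B(75) and C(133): 208
merge D(146) and A(149): 295
merge 208 and 295: 503
The subtree containing D is merged 2 times, so code length = 2.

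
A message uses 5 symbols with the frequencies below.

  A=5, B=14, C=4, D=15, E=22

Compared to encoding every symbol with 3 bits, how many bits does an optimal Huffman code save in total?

51

Fixed-length: 3 bits × 60 symbols = 180 bits.
Huffman merges:
merge C(4) and A(5): 9
merge 9 and B(14): 23
merge D(15) and E(22): 37
merge 23 and 37: 60
Huffman total = 9 + 23 + 37 + 60 = 129 bits.
Saving = 180 − 129 = 51 bits.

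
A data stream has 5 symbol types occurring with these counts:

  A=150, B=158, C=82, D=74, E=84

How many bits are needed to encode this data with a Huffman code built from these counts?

1252

Greedily combine the two least-frequent nodes:
D(74) + C(82) → 156
E(84) + A(150) → 234
156 + B(158) → 314
234 + 314 → 548
Total encoded bits = sum of merged weights = 156 + 234 + 314 + 548 = 1252.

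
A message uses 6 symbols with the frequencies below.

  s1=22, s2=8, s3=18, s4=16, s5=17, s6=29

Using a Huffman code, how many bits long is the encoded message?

Greedily combine the two least-frequent nodes:
combine s2(8), s4(16) → 24
combine s5(17), s3(18) → 35
combine s1(22), 24 → 46
combine s6(29), 35 → 64
combine 46, 64 → 110
Total encoded bits = sum of merged weights = 24 + 35 + 46 + 64 + 110 = 279.

279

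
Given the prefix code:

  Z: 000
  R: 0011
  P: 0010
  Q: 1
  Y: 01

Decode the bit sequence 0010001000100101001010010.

Read left to right; each codeword is recognised as soon as it completes (prefix code):
  0010→P | 0010→P | 0010→P | 01→Y | 01→Y | 0010→P | 1→Q | 0010→P
Decoded message: PPPYYPQP

PPPYYPQP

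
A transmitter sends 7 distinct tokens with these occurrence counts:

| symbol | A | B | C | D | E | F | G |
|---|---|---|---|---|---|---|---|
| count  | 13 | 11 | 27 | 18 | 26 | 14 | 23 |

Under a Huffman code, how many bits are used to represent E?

Build the tree from the bottom:
combine B(11), A(13) → 24
combine F(14), D(18) → 32
combine G(23), 24 → 47
combine E(26), C(27) → 53
combine 32, 47 → 79
combine 53, 79 → 132
E sits 2 levels below the root, so its codeword is 2 bits.

2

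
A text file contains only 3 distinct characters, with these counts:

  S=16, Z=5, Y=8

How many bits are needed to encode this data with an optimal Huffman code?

42

Merge the two smallest weights repeatedly:
combine Z(5), Y(8) → 13
combine 13, S(16) → 29
The encoded length is the sum of every internal node's weight: 13 + 29 = 42 bits.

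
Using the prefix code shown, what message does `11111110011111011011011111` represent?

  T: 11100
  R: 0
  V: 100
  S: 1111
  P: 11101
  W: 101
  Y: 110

Read left to right; each codeword is recognised as soon as it completes (prefix code):
  1111→S | 11100→T | 1111→S | 101→W | 101→W | 101→W | 1111→S
Decoded message: STSWWWS

STSWWWS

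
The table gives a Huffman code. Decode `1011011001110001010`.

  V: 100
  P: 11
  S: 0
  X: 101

Read left to right; each codeword is recognised as soon as it completes (prefix code):
  101→X | 101→X | 100→V | 11→P | 100→V | 0→S | 101→X | 0→S
Decoded message: XXVPVSXS

XXVPVSXS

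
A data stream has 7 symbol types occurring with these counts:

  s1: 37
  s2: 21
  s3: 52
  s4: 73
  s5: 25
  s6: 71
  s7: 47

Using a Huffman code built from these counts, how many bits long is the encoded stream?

Build the Huffman tree bottom-up:
merge s2(21) and s5(25): 46
merge s1(37) and 46: 83
merge s7(47) and s3(52): 99
merge s6(71) and s4(73): 144
merge 83 and 99: 182
merge 144 and 182: 326
Total encoded bits = sum of merged weights = 46 + 83 + 99 + 144 + 182 + 326 = 880.

880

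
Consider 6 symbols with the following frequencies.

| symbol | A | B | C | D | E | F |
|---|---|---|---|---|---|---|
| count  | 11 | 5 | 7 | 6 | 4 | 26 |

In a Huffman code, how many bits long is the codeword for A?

Repeatedly merge the two smallest:
combine E(4), B(5) → 9
combine D(6), C(7) → 13
combine 9, A(11) → 20
combine 13, 20 → 33
combine F(26), 33 → 59
A's leaf is at depth 3, giving a 3-bit codeword.

3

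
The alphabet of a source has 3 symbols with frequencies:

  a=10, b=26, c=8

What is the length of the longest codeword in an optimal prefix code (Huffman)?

2

Merge the two lowest-weight nodes at each step:
combine c(8), a(10) → 18
combine 18, b(26) → 44
Maximum depth reached is 2.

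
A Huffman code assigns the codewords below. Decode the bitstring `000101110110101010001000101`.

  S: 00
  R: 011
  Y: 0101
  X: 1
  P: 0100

SYXXRYPPY

Read left to right; each codeword is recognised as soon as it completes (prefix code):
  00→S | 0101→Y | 1→X | 1→X | 011→R | 0101→Y | 0100→P | 0100→P | 0101→Y
Decoded message: SYXXRYPPY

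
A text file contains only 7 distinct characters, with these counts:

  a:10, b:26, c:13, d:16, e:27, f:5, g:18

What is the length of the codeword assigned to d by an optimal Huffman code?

3

Huffman merges, smallest pair first:
combine f(5), a(10) → 15
combine c(13), 15 → 28
combine d(16), g(18) → 34
combine b(26), e(27) → 53
combine 28, 34 → 62
combine 53, 62 → 115
The subtree containing d is merged 3 times, so code length = 3.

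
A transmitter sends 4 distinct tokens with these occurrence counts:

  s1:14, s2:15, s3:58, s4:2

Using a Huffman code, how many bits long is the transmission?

Merge the two smallest weights repeatedly:
combine s4(2), s1(14) → 16
combine s2(15), 16 → 31
combine 31, s3(58) → 89
The encoded length is the sum of every internal node's weight: 16 + 31 + 89 = 136 bits.

136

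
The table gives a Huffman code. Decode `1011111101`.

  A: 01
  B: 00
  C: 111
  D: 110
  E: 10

Read left to right; each codeword is recognised as soon as it completes (prefix code):
  10→E | 111→C | 111→C | 01→A
Decoded message: ECCA

ECCA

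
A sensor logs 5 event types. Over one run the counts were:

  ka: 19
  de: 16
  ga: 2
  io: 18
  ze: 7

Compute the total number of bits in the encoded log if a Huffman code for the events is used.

Greedily combine the two least-frequent nodes:
combine ga(2), ze(7) → 9
combine 9, de(16) → 25
combine io(18), ka(19) → 37
combine 25, 37 → 62
The encoded length is the sum of every internal node's weight: 9 + 25 + 37 + 62 = 133 bits.

133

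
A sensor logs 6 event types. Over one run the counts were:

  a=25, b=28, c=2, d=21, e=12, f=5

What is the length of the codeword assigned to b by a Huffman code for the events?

Repeatedly merge the two smallest:
merge c(2) and f(5): 7
merge 7 and e(12): 19
merge 19 and d(21): 40
merge a(25) and b(28): 53
merge 40 and 53: 93
The subtree containing b is merged 2 times, so code length = 2.

2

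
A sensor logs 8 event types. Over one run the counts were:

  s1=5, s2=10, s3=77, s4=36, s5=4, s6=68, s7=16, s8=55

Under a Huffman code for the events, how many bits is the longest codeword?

6

Merge the two lowest-weight nodes at each step:
merge s5(4) and s1(5): 9
merge 9 and s2(10): 19
merge s7(16) and 19: 35
merge 35 and s4(36): 71
merge s8(55) and s6(68): 123
merge 71 and s3(77): 148
merge 123 and 148: 271
The first pair merged (s5, s1) ends up deepest, at depth 6.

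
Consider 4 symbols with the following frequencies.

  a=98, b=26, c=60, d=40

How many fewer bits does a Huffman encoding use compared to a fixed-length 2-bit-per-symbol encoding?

Fixed-length: 2 bits × 224 symbols = 448 bits.
Huffman merges:
combine b(26), d(40) → 66
combine c(60), 66 → 126
combine a(98), 126 → 224
Huffman total = 66 + 126 + 224 = 416 bits.
Saving = 448 − 416 = 32 bits.

32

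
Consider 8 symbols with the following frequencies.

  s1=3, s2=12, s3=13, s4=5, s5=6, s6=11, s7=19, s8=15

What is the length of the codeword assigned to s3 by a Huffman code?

Huffman merges, smallest pair first:
combine s1(3), s4(5) → 8
combine s5(6), 8 → 14
combine s6(11), s2(12) → 23
combine s3(13), 14 → 27
combine s8(15), s7(19) → 34
combine 23, 27 → 50
combine 34, 50 → 84
The subtree containing s3 is merged 3 times, so code length = 3.

3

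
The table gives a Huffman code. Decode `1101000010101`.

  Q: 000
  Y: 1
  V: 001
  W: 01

Read left to right; each codeword is recognised as soon as it completes (prefix code):
  1→Y | 1→Y | 01→W | 000→Q | 01→W | 01→W | 01→W
Decoded message: YYWQWWW

YYWQWWW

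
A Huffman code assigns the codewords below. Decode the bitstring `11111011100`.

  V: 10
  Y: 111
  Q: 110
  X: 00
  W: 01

YQYX

Read left to right; each codeword is recognised as soon as it completes (prefix code):
  111→Y | 110→Q | 111→Y | 00→X
Decoded message: YQYX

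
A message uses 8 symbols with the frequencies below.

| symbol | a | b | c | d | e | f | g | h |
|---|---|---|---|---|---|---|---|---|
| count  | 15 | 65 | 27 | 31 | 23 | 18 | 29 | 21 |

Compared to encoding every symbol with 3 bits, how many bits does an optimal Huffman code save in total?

Fixed-length: 3 bits × 229 symbols = 687 bits.
Huffman merges:
a(15) + f(18) → 33
h(21) + e(23) → 44
c(27) + g(29) → 56
d(31) + 33 → 64
44 + 56 → 100
64 + b(65) → 129
100 + 129 → 229
Huffman total = 33 + 44 + 56 + 64 + 100 + 129 + 229 = 655 bits.
Saving = 687 − 655 = 32 bits.

32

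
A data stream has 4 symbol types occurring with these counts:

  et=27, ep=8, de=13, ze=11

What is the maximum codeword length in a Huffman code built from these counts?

3

Merge the two lowest-weight nodes at each step:
combine ep(8), ze(11) → 19
combine de(13), 19 → 32
combine et(27), 32 → 59
Maximum depth reached is 3.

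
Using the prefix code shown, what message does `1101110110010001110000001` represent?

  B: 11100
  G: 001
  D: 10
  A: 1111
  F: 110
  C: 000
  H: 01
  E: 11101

FEDHCBCH

Read left to right; each codeword is recognised as soon as it completes (prefix code):
  110→F | 11101→E | 10→D | 01→H | 000→C | 11100→B | 000→C | 01→H
Decoded message: FEDHCBCH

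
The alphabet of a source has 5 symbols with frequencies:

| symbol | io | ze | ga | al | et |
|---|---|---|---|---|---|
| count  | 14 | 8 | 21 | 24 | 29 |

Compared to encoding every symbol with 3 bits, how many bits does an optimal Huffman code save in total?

74

Fixed-length: 3 bits × 96 symbols = 288 bits.
Huffman merges:
combine ze(8), io(14) → 22
combine ga(21), 22 → 43
combine al(24), et(29) → 53
combine 43, 53 → 96
Huffman total = 22 + 43 + 53 + 96 = 214 bits.
Saving = 288 − 214 = 74 bits.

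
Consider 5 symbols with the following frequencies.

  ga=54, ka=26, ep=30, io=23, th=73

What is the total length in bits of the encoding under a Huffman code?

461

Merge the two smallest weights repeatedly:
merge io(23) and ka(26): 49
merge ep(30) and 49: 79
merge ga(54) and th(73): 127
merge 79 and 127: 206
Total encoded bits = sum of merged weights = 49 + 79 + 127 + 206 = 461.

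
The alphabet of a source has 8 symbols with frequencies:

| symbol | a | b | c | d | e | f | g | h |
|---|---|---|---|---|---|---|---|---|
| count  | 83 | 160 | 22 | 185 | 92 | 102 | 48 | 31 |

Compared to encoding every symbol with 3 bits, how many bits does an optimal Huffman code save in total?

191

Fixed-length: 3 bits × 723 symbols = 2169 bits.
Huffman merges:
c(22) + h(31) → 53
g(48) + 53 → 101
a(83) + e(92) → 175
101 + f(102) → 203
b(160) + 175 → 335
d(185) + 203 → 388
335 + 388 → 723
Huffman total = 53 + 101 + 175 + 203 + 335 + 388 + 723 = 1978 bits.
Saving = 2169 − 1978 = 191 bits.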